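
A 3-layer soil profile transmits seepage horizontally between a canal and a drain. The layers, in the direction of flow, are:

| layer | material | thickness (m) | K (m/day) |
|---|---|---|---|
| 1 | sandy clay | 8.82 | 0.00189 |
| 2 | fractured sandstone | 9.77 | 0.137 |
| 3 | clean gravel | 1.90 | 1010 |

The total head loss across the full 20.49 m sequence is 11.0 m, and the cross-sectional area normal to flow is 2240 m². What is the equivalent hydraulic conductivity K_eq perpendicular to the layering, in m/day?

Flow is perpendicular to layering, so the layers act in series and the equivalent K is the thickness-weighted harmonic mean.
Total thickness L = 8.82 + 9.77 + 1.90 = 20.49 m.
Σ(b_i/K_i) = 8.82/0.00189 + 9.77/0.137 + 1.90/1010 = 4738 d.
K_eq = L / Σ(b_i/K_i) = 20.49 / 4738 = 0.004325 m/day.

0.00432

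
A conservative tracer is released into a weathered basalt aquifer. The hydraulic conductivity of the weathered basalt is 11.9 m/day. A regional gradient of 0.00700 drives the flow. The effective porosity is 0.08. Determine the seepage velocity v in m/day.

1.04

Hydraulic gradient i = 0.00700.
Darcy flux q = K · i = 11.90 × 0.007000 = 0.08330 m/day.
Seepage velocity v = q / n_e = 0.08330 / 0.08 = 1.041 m/day.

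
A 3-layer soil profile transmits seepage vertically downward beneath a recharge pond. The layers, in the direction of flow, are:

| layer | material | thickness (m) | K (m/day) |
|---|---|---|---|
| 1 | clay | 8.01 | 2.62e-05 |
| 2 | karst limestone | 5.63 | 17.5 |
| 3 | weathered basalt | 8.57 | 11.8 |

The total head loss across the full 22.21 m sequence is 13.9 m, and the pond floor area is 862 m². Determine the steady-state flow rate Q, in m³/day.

Flow is perpendicular to layering, so the layers act in series and the equivalent K is the thickness-weighted harmonic mean.
Total thickness L = 8.01 + 5.63 + 8.57 = 22.21 m.
Σ(b_i/K_i) = 8.01/2.62e-05 + 5.63/17.5 + 8.57/11.8 = 3.057e+05 d.
K_eq = L / Σ(b_i/K_i) = 22.21 / 3.057e+05 = 7.265e-05 m/day.
Q = K_eq · A · (Δh/L) = 7.265e-05 × 862 × (13.9/22.21) = 0.03919 m³/day.

0.0392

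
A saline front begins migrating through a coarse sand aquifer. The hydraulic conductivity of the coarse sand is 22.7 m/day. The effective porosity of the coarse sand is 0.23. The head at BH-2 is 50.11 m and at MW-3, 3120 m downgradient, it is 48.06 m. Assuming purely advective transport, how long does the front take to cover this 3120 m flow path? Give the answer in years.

Hydraulic gradient i = (50.11 − 48.06) / 3120 = 2.05 / 3120 = 0.0006571.
Darcy flux q = K · i = 22.70 × 0.0006571 = 0.01492 m/day.
Seepage velocity v = q / n_e = 0.01492 / 0.23 = 0.06485 m/day.
Travel time t = L / v = 3120 / 0.06485 = 48112 days = 131.7 years.

132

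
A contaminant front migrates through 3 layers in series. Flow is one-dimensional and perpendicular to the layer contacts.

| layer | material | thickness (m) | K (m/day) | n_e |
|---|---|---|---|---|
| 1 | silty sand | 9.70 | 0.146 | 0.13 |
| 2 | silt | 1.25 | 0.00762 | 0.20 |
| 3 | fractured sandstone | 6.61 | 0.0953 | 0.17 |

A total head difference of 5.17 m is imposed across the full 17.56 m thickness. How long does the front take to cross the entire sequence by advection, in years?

With flow normal to the layers, continuity requires the same specific discharge q through every layer.
Σ(b_i/K_i) = 9.70/0.146 + 1.25/0.00762 + 6.61/0.0953 = 299.8 d.
q = Δh / Σ(b_i/K_i) = 5.17 / 299.8 = 0.01724 m/day.
In each layer the seepage velocity is v_i = q/n_i, so the layer transit time is t_i = b_i·n_i / q:
  layer 1 (silty sand): t_1 = 9.70 × 0.13 / 0.01724 = 73.13 d
  layer 2 (silt): t_2 = 1.25 × 0.20 / 0.01724 = 14.50 d
  layer 3 (fractured sandstone): t_3 = 6.61 × 0.17 / 0.01724 = 65.17 d
Total t = Σ t_i = 152.8 days = 0.4184 years.

0.418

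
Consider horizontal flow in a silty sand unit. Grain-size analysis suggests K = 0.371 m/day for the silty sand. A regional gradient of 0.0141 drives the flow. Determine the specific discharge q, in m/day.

0.00523

Hydraulic gradient i = 0.0141.
Specific discharge q = K · i = 0.3710 × 0.01410 = 0.005231 m/day.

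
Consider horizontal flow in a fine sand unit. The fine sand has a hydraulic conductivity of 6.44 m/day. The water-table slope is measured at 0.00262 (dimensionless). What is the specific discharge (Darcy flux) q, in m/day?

0.0169

Hydraulic gradient i = 0.00262.
Specific discharge q = K · i = 6.440 × 0.002620 = 0.01687 m/day.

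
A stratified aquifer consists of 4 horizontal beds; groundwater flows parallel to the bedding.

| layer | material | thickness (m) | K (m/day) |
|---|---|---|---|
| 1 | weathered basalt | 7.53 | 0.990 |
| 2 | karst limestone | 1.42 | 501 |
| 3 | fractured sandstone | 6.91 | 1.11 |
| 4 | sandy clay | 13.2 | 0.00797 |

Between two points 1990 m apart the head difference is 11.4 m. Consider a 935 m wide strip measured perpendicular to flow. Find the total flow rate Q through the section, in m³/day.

Flow is parallel to layering, so each bed carries its own Darcy discharge and the transmissivities add.
Σ(K_i·b_i) = 0.990×7.53 + 501×1.42 + 1.11×6.91 + 0.00797×13.2 = 726.7 m²/day.
Hydraulic gradient i = Δh / L = 11.4 / 1990 = 0.005729.
Q = Σ(K_i·b_i) · W · i = 726.7 × 935 × 0.005729 = 3892 m³/day.

3890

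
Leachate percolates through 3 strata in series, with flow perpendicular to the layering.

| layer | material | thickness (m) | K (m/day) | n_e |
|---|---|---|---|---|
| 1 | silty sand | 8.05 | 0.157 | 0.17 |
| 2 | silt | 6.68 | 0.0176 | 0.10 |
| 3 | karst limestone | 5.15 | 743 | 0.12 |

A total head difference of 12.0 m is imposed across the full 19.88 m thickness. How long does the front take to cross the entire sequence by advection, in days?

95.3

With flow normal to the layers, continuity requires the same specific discharge q through every layer.
Σ(b_i/K_i) = 8.05/0.157 + 6.68/0.0176 + 5.15/743 = 430.8 d.
q = Δh / Σ(b_i/K_i) = 12.0 / 430.8 = 0.02785 m/day.
In each layer the seepage velocity is v_i = q/n_i, so the layer transit time is t_i = b_i·n_i / q:
  layer 1 (silty sand): t_1 = 8.05 × 0.17 / 0.02785 = 49.13 d
  layer 2 (silt): t_2 = 6.68 × 0.10 / 0.02785 = 23.98 d
  layer 3 (karst limestone): t_3 = 5.15 × 0.12 / 0.02785 = 22.19 d
Total t = Σ t_i = 95.30 days.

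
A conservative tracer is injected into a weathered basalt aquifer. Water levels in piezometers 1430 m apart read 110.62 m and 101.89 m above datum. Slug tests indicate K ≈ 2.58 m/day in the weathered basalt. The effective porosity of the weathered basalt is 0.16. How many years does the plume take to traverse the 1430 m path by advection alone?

Hydraulic gradient i = (110.62 − 101.89) / 1430 = 8.73 / 1430 = 0.006105.
Darcy flux q = K · i = 2.580 × 0.006105 = 0.01575 m/day.
Seepage velocity v = q / n_e = 0.01575 / 0.16 = 0.09844 m/day.
Travel time t = L / v = 1430 / 0.09844 = 14526 days = 39.77 years.

39.8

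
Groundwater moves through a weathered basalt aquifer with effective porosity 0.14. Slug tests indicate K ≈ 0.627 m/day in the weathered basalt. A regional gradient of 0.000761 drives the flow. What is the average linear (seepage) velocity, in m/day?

0.00341

Hydraulic gradient i = 0.000761.
Darcy flux q = K · i = 0.6270 × 0.0007610 = 0.0004771 m/day.
Seepage velocity v = q / n_e = 0.0004771 / 0.14 = 0.003408 m/day.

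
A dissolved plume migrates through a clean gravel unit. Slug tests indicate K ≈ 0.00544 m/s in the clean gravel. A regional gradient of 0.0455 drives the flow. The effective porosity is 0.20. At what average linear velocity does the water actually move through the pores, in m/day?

107

Convert K: 0.00544 m/s × 86400 = 470.0 m/day.
Hydraulic gradient i = 0.0455.
Darcy flux q = K · i = 470.0 × 0.04550 = 21.39 m/day.
Seepage velocity v = q / n_e = 21.39 / 0.20 = 106.9 m/day.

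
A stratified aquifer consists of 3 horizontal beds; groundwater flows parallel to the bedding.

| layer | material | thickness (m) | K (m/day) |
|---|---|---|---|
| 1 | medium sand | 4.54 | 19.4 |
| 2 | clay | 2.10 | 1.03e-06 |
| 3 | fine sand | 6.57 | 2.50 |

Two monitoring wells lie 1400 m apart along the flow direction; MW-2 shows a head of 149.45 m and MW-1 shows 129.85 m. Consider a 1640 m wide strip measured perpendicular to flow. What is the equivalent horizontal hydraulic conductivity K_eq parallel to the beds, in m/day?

Flow is parallel to layering, so each bed carries its own Darcy discharge and the transmissivities add.
Σ(K_i·b_i) = 19.4×4.54 + 1.03e-06×2.10 + 2.50×6.57 = 104.5 m²/day.
Total thickness b = 13.21 m, so K_eq = Σ(K_i·b_i)/b = 7.911 m/day.

7.91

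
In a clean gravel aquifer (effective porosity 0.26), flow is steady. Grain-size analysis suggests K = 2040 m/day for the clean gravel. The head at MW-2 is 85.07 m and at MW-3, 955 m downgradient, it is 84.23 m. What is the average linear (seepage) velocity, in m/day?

6.90

Hydraulic gradient i = (85.07 − 84.23) / 955 = 0.84 / 955 = 0.0008796.
Darcy flux q = K · i = 2040 × 0.0008796 = 1.794 m/day.
Seepage velocity v = q / n_e = 1.794 / 0.26 = 6.901 m/day.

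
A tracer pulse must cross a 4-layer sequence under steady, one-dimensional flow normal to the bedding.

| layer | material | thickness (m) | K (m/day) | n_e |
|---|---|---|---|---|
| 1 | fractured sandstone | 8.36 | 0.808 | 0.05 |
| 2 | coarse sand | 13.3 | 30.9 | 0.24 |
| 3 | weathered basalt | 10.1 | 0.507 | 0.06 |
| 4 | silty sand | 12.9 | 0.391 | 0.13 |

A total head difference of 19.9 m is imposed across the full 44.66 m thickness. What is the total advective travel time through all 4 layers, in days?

18.9

With flow normal to the layers, continuity requires the same specific discharge q through every layer.
Σ(b_i/K_i) = 8.36/0.808 + 13.3/30.9 + 10.1/0.507 + 12.9/0.391 = 63.69 d.
q = Δh / Σ(b_i/K_i) = 19.9 / 63.69 = 0.3124 m/day.
In each layer the seepage velocity is v_i = q/n_i, so the layer transit time is t_i = b_i·n_i / q:
  layer 1 (fractured sandstone): t_1 = 8.36 × 0.05 / 0.3124 = 1.338 d
  layer 2 (coarse sand): t_2 = 13.3 × 0.24 / 0.3124 = 10.22 d
  layer 3 (weathered basalt): t_3 = 10.1 × 0.06 / 0.3124 = 1.940 d
  layer 4 (silty sand): t_4 = 12.9 × 0.13 / 0.3124 = 5.367 d
Total t = Σ t_i = 18.86 days.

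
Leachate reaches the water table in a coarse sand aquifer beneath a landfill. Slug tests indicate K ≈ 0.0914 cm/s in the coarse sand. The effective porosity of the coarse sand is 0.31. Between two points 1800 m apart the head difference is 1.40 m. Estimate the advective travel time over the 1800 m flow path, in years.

24.9

Convert K: 0.0914 cm/s × 864 = 78.97 m/day.
Hydraulic gradient i = Δh / L = 1.40 / 1800 = 0.0007778.
Darcy flux q = K · i = 78.97 × 0.0007778 = 0.06142 m/day.
Seepage velocity v = q / n_e = 0.06142 / 0.31 = 0.1981 m/day.
Travel time t = L / v = 1800 / 0.1981 = 9085 days = 24.87 years.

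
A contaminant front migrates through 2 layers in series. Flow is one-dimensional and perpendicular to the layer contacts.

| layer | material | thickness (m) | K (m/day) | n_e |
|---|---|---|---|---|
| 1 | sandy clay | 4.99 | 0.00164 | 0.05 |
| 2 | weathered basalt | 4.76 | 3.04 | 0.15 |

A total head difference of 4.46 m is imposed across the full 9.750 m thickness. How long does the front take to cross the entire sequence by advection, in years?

With flow normal to the layers, continuity requires the same specific discharge q through every layer.
Σ(b_i/K_i) = 4.99/0.00164 + 4.76/3.04 = 3044 d.
q = Δh / Σ(b_i/K_i) = 4.46 / 3044 = 0.001465 m/day.
In each layer the seepage velocity is v_i = q/n_i, so the layer transit time is t_i = b_i·n_i / q:
  layer 1 (sandy clay): t_1 = 4.99 × 0.05 / 0.001465 = 170.3 d
  layer 2 (weathered basalt): t_2 = 4.76 × 0.15 / 0.001465 = 487.4 d
Total t = Σ t_i = 657.7 days = 1.801 years.

1.80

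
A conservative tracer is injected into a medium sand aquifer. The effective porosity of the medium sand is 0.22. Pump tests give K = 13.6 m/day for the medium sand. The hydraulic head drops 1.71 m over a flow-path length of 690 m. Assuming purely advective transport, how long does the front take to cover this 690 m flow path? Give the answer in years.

12.3

Hydraulic gradient i = Δh / L = 1.71 / 690 = 0.002478.
Darcy flux q = K · i = 13.60 × 0.002478 = 0.03370 m/day.
Seepage velocity v = q / n_e = 0.03370 / 0.22 = 0.1532 m/day.
Travel time t = L / v = 690 / 0.1532 = 4504 days = 12.33 years.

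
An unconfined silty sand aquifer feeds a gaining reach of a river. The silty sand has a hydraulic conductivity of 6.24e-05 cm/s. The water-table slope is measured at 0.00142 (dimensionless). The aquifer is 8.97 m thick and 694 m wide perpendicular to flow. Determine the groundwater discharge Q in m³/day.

Convert K: 6.24e-05 cm/s × 864 = 0.05391 m/day.
Cross-sectional area A = 694 × 8.97 = 6225 m².
Hydraulic gradient i = 0.00142.
Darcy's law: Q = K · A · i = 0.05391 × 6225 × 0.001420 = 0.4766 m³/day.

0.477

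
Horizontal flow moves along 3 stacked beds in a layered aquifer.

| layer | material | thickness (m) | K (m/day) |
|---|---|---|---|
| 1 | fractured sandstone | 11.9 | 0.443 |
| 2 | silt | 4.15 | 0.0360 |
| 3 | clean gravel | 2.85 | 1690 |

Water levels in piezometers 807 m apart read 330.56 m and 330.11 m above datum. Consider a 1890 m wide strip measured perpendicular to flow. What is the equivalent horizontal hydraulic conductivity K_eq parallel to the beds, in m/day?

255

Flow is parallel to layering, so each bed carries its own Darcy discharge and the transmissivities add.
Σ(K_i·b_i) = 0.443×11.9 + 0.0360×4.15 + 1690×2.85 = 4822 m²/day.
Total thickness b = 18.90 m, so K_eq = Σ(K_i·b_i)/b = 255.1 m/day.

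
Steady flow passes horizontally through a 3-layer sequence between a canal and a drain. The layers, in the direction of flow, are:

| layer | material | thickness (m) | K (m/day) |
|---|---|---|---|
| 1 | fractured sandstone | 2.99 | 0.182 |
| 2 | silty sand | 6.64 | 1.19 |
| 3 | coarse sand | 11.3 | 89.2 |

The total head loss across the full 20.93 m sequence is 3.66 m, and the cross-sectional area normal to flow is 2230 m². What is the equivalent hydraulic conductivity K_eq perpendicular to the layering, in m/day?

Flow is perpendicular to layering, so the layers act in series and the equivalent K is the thickness-weighted harmonic mean.
Total thickness L = 2.99 + 6.64 + 11.3 = 20.93 m.
Σ(b_i/K_i) = 2.99/0.182 + 6.64/1.19 + 11.3/89.2 = 22.14 d.
K_eq = L / Σ(b_i/K_i) = 20.93 / 22.14 = 0.9456 m/day.

0.946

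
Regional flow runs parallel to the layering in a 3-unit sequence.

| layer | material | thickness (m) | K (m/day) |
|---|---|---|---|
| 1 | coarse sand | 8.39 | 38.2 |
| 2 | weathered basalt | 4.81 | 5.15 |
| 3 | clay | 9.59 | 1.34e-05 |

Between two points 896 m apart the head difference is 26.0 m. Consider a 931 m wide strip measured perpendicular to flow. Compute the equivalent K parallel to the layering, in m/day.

Flow is parallel to layering, so each bed carries its own Darcy discharge and the transmissivities add.
Σ(K_i·b_i) = 38.2×8.39 + 5.15×4.81 + 1.34e-05×9.59 = 345.3 m²/day.
Total thickness b = 22.79 m, so K_eq = Σ(K_i·b_i)/b = 15.15 m/day.

15.2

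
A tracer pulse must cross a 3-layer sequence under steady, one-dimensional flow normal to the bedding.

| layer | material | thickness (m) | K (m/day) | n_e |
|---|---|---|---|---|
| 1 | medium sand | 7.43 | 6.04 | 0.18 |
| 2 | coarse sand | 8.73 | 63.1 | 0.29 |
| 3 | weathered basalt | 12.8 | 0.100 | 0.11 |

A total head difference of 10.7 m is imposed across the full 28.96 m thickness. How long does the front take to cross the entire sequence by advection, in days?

63.8

With flow normal to the layers, continuity requires the same specific discharge q through every layer.
Σ(b_i/K_i) = 7.43/6.04 + 8.73/63.1 + 12.8/0.100 = 129.4 d.
q = Δh / Σ(b_i/K_i) = 10.7 / 129.4 = 0.08271 m/day.
In each layer the seepage velocity is v_i = q/n_i, so the layer transit time is t_i = b_i·n_i / q:
  layer 1 (medium sand): t_1 = 7.43 × 0.18 / 0.08271 = 16.17 d
  layer 2 (coarse sand): t_2 = 8.73 × 0.29 / 0.08271 = 30.61 d
  layer 3 (weathered basalt): t_3 = 12.8 × 0.11 / 0.08271 = 17.02 d
Total t = Σ t_i = 63.80 days.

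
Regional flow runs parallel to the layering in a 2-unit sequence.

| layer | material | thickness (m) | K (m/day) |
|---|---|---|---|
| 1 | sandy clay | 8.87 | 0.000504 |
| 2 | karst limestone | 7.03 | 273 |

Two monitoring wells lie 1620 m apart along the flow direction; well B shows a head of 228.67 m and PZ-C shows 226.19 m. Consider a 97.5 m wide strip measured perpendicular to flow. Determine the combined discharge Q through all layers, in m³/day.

286

Flow is parallel to layering, so each bed carries its own Darcy discharge and the transmissivities add.
Σ(K_i·b_i) = 0.000504×8.87 + 273×7.03 = 1919 m²/day.
Hydraulic gradient i = (228.67 − 226.19) / 1620 = 2.48 / 1620 = 0.001531.
Q = Σ(K_i·b_i) · W · i = 1919 × 97.5 × 0.001531 = 286.5 m³/day.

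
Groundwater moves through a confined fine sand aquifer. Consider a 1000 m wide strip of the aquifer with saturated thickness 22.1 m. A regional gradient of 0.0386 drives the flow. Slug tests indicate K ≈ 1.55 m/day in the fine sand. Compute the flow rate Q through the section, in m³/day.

1320

Cross-sectional area A = 1000 × 22.1 = 22100 m².
Hydraulic gradient i = 0.0386.
Darcy's law: Q = K · A · i = 1.550 × 22100 × 0.03860 = 1322 m³/day.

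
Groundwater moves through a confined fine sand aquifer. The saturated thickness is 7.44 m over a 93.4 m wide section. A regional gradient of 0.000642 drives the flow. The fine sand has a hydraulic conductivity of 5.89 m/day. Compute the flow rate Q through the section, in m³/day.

2.63

Cross-sectional area A = 93.4 × 7.44 = 694.9 m².
Hydraulic gradient i = 0.000642.
Darcy's law: Q = K · A · i = 5.890 × 694.9 × 0.0006420 = 2.628 m³/day.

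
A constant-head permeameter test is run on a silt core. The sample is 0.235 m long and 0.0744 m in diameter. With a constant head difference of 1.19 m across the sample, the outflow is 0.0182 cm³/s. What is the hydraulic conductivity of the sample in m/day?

0.0714

Cross-sectional area A = π·(d/2)² = π × (0.0744/2)² = 0.004347 m².
Convert discharge: 0.0182 cm³/s = 1.820e-08 m³/s.
Darcy's law rearranged: K = Q·L / (A·Δh) = 1.820e-08 × 0.235 / (0.004347 × 1.19) = 8.267e-07 m/s = 0.07143 m/day.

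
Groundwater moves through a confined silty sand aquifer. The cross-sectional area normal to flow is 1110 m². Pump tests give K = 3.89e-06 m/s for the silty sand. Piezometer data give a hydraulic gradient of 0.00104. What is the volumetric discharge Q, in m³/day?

0.388

Convert K: 3.89e-06 m/s × 86400 = 0.3361 m/day.
Hydraulic gradient i = 0.00104.
Darcy's law: Q = K · A · i = 0.3361 × 1110 × 0.001040 = 0.3880 m³/day.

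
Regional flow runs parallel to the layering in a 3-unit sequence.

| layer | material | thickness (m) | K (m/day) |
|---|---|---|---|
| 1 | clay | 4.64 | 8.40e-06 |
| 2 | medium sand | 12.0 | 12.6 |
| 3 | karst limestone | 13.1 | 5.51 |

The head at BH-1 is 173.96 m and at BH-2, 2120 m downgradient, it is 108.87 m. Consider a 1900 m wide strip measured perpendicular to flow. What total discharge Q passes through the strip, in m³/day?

Flow is parallel to layering, so each bed carries its own Darcy discharge and the transmissivities add.
Σ(K_i·b_i) = 8.40e-06×4.64 + 12.6×12.0 + 5.51×13.1 = 223.4 m²/day.
Hydraulic gradient i = (173.96 − 108.87) / 2120 = 65.09 / 2120 = 0.03070.
Q = Σ(K_i·b_i) · W · i = 223.4 × 1900 × 0.03070 = 13031 m³/day.

13000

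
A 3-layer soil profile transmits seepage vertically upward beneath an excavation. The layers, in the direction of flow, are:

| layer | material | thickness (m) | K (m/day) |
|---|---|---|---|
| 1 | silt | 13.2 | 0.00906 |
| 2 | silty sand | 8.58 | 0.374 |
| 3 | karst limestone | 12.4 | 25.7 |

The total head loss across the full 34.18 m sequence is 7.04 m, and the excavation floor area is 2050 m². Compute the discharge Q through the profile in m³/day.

9.75

Flow is perpendicular to layering, so the layers act in series and the equivalent K is the thickness-weighted harmonic mean.
Total thickness L = 13.2 + 8.58 + 12.4 = 34.18 m.
Σ(b_i/K_i) = 13.2/0.00906 + 8.58/0.374 + 12.4/25.7 = 1480 d.
K_eq = L / Σ(b_i/K_i) = 34.18 / 1480 = 0.02309 m/day.
Q = K_eq · A · (Δh/L) = 0.02309 × 2050 × (7.04/34.18) = 9.749 m³/day.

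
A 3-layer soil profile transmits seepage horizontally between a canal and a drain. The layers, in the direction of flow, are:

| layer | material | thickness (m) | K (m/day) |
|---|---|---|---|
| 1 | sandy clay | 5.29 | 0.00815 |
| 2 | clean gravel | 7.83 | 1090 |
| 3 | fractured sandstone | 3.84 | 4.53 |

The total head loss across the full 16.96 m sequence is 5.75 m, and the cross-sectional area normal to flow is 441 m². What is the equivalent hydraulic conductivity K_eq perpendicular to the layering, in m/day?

Flow is perpendicular to layering, so the layers act in series and the equivalent K is the thickness-weighted harmonic mean.
Total thickness L = 5.29 + 7.83 + 3.84 = 16.96 m.
Σ(b_i/K_i) = 5.29/0.00815 + 7.83/1090 + 3.84/4.53 = 649.9 d.
K_eq = L / Σ(b_i/K_i) = 16.96 / 649.9 = 0.02609 m/day.

0.0261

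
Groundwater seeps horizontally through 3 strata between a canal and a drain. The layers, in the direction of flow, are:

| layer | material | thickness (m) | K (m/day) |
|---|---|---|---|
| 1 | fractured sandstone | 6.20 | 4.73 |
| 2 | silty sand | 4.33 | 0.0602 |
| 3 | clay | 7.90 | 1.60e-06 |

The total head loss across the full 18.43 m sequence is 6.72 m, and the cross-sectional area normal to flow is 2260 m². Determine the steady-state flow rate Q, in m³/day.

Flow is perpendicular to layering, so the layers act in series and the equivalent K is the thickness-weighted harmonic mean.
Total thickness L = 6.20 + 4.33 + 7.90 = 18.43 m.
Σ(b_i/K_i) = 6.20/4.73 + 4.33/0.0602 + 7.90/1.60e-06 = 4.938e+06 d.
K_eq = L / Σ(b_i/K_i) = 18.43 / 4.938e+06 = 3.733e-06 m/day.
Q = K_eq · A · (Δh/L) = 3.733e-06 × 2260 × (6.72/18.43) = 0.003076 m³/day.

0.00308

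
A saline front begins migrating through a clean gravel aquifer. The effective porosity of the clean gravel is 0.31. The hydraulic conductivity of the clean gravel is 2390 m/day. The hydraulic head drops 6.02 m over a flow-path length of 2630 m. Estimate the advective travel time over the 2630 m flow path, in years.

0.408

Hydraulic gradient i = Δh / L = 6.02 / 2630 = 0.002289.
Darcy flux q = K · i = 2390 × 0.002289 = 5.471 m/day.
Seepage velocity v = q / n_e = 5.471 / 0.31 = 17.65 m/day.
Travel time t = L / v = 2630 / 17.65 = 149.0 days = 0.4080 years.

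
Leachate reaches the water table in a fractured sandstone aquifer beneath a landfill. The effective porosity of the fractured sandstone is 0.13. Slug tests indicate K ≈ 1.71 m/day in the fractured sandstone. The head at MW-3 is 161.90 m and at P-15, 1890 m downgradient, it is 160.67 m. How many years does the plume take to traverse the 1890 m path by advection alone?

Hydraulic gradient i = (161.90 − 160.67) / 1890 = 1.23 / 1890 = 0.0006508.
Darcy flux q = K · i = 1.710 × 0.0006508 = 0.001113 m/day.
Seepage velocity v = q / n_e = 0.001113 / 0.13 = 0.008560 m/day.
Travel time t = L / v = 1890 / 0.008560 = 2.208e+05 days = 604.5 years.

604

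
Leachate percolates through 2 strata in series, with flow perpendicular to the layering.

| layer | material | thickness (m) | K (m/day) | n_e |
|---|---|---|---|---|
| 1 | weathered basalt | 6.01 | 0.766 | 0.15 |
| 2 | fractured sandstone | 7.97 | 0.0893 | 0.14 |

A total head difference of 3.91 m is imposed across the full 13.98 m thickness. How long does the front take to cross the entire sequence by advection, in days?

With flow normal to the layers, continuity requires the same specific discharge q through every layer.
Σ(b_i/K_i) = 6.01/0.766 + 7.97/0.0893 = 97.10 d.
q = Δh / Σ(b_i/K_i) = 3.91 / 97.10 = 0.04027 m/day.
In each layer the seepage velocity is v_i = q/n_i, so the layer transit time is t_i = b_i·n_i / q:
  layer 1 (weathered basalt): t_1 = 6.01 × 0.15 / 0.04027 = 22.39 d
  layer 2 (fractured sandstone): t_2 = 7.97 × 0.14 / 0.04027 = 27.71 d
Total t = Σ t_i = 50.09 days.

50.1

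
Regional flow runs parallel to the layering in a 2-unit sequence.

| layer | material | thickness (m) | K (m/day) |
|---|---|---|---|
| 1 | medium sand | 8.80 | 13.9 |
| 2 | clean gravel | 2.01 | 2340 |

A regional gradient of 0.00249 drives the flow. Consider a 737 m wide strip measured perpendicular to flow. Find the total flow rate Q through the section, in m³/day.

Flow is parallel to layering, so each bed carries its own Darcy discharge and the transmissivities add.
Σ(K_i·b_i) = 13.9×8.80 + 2340×2.01 = 4826 m²/day.
Hydraulic gradient i = 0.00249.
Q = Σ(K_i·b_i) · W · i = 4826 × 737 × 0.002490 = 8856 m³/day.

8860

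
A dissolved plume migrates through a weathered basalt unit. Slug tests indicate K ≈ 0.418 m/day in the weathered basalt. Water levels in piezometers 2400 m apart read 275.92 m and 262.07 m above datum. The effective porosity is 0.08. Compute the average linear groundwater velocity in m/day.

0.0302

Hydraulic gradient i = (275.92 − 262.07) / 2400 = 13.85 / 2400 = 0.005771.
Darcy flux q = K · i = 0.4180 × 0.005771 = 0.002412 m/day.
Seepage velocity v = q / n_e = 0.002412 / 0.08 = 0.03015 m/day.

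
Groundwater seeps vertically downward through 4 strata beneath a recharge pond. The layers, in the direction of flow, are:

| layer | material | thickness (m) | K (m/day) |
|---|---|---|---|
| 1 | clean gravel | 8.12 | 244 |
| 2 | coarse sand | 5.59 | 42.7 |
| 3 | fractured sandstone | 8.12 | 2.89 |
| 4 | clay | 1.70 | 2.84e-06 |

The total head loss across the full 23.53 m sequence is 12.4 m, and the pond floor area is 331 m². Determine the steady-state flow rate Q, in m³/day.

Flow is perpendicular to layering, so the layers act in series and the equivalent K is the thickness-weighted harmonic mean.
Total thickness L = 8.12 + 5.59 + 8.12 + 1.70 = 23.53 m.
Σ(b_i/K_i) = 8.12/244 + 5.59/42.7 + 8.12/2.89 + 1.70/2.84e-06 = 5.986e+05 d.
K_eq = L / Σ(b_i/K_i) = 23.53 / 5.986e+05 = 3.931e-05 m/day.
Q = K_eq · A · (Δh/L) = 3.931e-05 × 331 × (12.4/23.53) = 0.006857 m³/day.

0.00686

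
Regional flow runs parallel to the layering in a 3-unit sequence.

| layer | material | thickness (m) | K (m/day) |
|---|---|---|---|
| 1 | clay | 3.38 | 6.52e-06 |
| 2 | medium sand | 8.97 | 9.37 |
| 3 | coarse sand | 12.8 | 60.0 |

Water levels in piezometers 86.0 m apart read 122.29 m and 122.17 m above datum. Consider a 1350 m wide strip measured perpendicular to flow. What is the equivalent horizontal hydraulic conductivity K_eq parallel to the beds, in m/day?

Flow is parallel to layering, so each bed carries its own Darcy discharge and the transmissivities add.
Σ(K_i·b_i) = 6.52e-06×3.38 + 9.37×8.97 + 60.0×12.8 = 852.0 m²/day.
Total thickness b = 25.15 m, so K_eq = Σ(K_i·b_i)/b = 33.88 m/day.

33.9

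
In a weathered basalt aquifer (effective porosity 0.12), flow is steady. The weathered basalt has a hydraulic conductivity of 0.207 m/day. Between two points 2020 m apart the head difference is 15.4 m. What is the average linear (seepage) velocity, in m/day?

Hydraulic gradient i = Δh / L = 15.4 / 2020 = 0.007624.
Darcy flux q = K · i = 0.2070 × 0.007624 = 0.001578 m/day.
Seepage velocity v = q / n_e = 0.001578 / 0.12 = 0.01315 m/day.

0.0132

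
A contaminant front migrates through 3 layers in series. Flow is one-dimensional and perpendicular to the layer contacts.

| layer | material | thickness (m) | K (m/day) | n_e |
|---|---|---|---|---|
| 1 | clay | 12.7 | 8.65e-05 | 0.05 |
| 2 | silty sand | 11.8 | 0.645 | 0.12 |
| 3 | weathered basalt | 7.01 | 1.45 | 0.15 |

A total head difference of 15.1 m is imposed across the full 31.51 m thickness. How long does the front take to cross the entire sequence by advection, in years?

With flow normal to the layers, continuity requires the same specific discharge q through every layer.
Σ(b_i/K_i) = 12.7/8.65e-05 + 11.8/0.645 + 7.01/1.45 = 1.468e+05 d.
q = Δh / Σ(b_i/K_i) = 15.1 / 1.468e+05 = 0.0001028 m/day.
In each layer the seepage velocity is v_i = q/n_i, so the layer transit time is t_i = b_i·n_i / q:
  layer 1 (clay): t_1 = 12.7 × 0.05 / 0.0001028 = 6175 d
  layer 2 (silty sand): t_2 = 11.8 × 0.12 / 0.0001028 = 13770 d
  layer 3 (weathered basalt): t_3 = 7.01 × 0.15 / 0.0001028 = 10226 d
Total t = Σ t_i = 30171 days = 82.60 years.

82.6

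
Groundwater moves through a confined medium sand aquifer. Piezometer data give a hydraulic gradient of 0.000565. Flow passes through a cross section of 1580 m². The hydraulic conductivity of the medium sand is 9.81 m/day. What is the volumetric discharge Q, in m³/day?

Hydraulic gradient i = 0.000565.
Darcy's law: Q = K · A · i = 9.810 × 1580 × 0.0005650 = 8.757 m³/day.

8.76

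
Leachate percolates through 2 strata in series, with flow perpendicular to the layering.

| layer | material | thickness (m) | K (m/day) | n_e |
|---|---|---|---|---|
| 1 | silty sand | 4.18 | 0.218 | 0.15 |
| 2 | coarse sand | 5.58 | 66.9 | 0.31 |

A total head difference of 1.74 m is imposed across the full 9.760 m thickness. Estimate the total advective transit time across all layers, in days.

With flow normal to the layers, continuity requires the same specific discharge q through every layer.
Σ(b_i/K_i) = 4.18/0.218 + 5.58/66.9 = 19.26 d.
q = Δh / Σ(b_i/K_i) = 1.74 / 19.26 = 0.09035 m/day.
In each layer the seepage velocity is v_i = q/n_i, so the layer transit time is t_i = b_i·n_i / q:
  layer 1 (silty sand): t_1 = 4.18 × 0.15 / 0.09035 = 6.939 d
  layer 2 (coarse sand): t_2 = 5.58 × 0.31 / 0.09035 = 19.14 d
Total t = Σ t_i = 26.08 days.

26.1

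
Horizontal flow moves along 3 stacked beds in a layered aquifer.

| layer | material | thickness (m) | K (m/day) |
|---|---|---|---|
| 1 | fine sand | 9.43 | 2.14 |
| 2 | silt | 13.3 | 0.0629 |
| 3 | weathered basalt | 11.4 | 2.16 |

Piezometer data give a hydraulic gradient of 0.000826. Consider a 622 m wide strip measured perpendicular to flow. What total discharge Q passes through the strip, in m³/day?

Flow is parallel to layering, so each bed carries its own Darcy discharge and the transmissivities add.
Σ(K_i·b_i) = 2.14×9.43 + 0.0629×13.3 + 2.16×11.4 = 45.64 m²/day.
Hydraulic gradient i = 0.000826.
Q = Σ(K_i·b_i) · W · i = 45.64 × 622 × 0.0008260 = 23.45 m³/day.

23.4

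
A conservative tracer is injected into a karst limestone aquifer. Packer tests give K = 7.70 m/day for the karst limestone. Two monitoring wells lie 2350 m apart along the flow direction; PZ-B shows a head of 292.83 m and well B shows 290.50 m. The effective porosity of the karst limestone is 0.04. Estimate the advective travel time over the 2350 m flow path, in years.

33.7

Hydraulic gradient i = (292.83 − 290.50) / 2350 = 2.33 / 2350 = 0.0009915.
Darcy flux q = K · i = 7.700 × 0.0009915 = 0.007634 m/day.
Seepage velocity v = q / n_e = 0.007634 / 0.04 = 0.1909 m/day.
Travel time t = L / v = 2350 / 0.1909 = 12313 days = 33.71 years.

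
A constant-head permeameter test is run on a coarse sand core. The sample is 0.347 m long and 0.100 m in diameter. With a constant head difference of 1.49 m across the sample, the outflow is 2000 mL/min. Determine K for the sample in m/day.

85.4

Cross-sectional area A = π·(d/2)² = π × (0.100/2)² = 0.007854 m².
Convert discharge: 2000 mL/min = 3.333e-05 m³/s.
Darcy's law rearranged: K = Q·L / (A·Δh) = 3.333e-05 × 0.347 / (0.007854 × 1.49) = 0.0009884 m/s = 85.40 m/day.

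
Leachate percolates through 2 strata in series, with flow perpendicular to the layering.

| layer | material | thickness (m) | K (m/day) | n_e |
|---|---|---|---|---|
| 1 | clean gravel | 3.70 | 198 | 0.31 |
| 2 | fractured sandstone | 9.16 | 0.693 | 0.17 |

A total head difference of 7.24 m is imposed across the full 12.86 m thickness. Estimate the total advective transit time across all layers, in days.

4.94

With flow normal to the layers, continuity requires the same specific discharge q through every layer.
Σ(b_i/K_i) = 3.70/198 + 9.16/0.693 = 13.24 d.
q = Δh / Σ(b_i/K_i) = 7.24 / 13.24 = 0.5470 m/day.
In each layer the seepage velocity is v_i = q/n_i, so the layer transit time is t_i = b_i·n_i / q:
  layer 1 (clean gravel): t_1 = 3.70 × 0.31 / 0.5470 = 2.097 d
  layer 2 (fractured sandstone): t_2 = 9.16 × 0.17 / 0.5470 = 2.847 d
Total t = Σ t_i = 4.944 days.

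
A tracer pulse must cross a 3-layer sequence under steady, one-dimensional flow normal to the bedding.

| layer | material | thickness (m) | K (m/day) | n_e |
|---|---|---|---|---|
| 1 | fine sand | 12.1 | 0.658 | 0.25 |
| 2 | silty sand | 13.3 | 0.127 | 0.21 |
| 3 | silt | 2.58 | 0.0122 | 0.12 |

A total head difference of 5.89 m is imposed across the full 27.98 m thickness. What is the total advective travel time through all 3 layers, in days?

With flow normal to the layers, continuity requires the same specific discharge q through every layer.
Σ(b_i/K_i) = 12.1/0.658 + 13.3/0.127 + 2.58/0.0122 = 334.6 d.
q = Δh / Σ(b_i/K_i) = 5.89 / 334.6 = 0.01760 m/day.
In each layer the seepage velocity is v_i = q/n_i, so the layer transit time is t_i = b_i·n_i / q:
  layer 1 (fine sand): t_1 = 12.1 × 0.25 / 0.01760 = 171.8 d
  layer 2 (silty sand): t_2 = 13.3 × 0.21 / 0.01760 = 158.7 d
  layer 3 (silt): t_3 = 2.58 × 0.12 / 0.01760 = 17.59 d
Total t = Σ t_i = 348.1 days.

348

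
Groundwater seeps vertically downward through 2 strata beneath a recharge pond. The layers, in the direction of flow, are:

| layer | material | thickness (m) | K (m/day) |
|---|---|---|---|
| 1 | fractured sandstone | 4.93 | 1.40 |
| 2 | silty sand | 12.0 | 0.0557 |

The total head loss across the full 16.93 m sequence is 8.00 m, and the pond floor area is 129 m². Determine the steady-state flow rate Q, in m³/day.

4.71

Flow is perpendicular to layering, so the layers act in series and the equivalent K is the thickness-weighted harmonic mean.
Total thickness L = 4.93 + 12.0 = 16.93 m.
Σ(b_i/K_i) = 4.93/1.40 + 12.0/0.0557 = 219.0 d.
K_eq = L / Σ(b_i/K_i) = 16.93 / 219.0 = 0.07732 m/day.
Q = K_eq · A · (Δh/L) = 0.07732 × 129 × (8.00/16.93) = 4.713 m³/day.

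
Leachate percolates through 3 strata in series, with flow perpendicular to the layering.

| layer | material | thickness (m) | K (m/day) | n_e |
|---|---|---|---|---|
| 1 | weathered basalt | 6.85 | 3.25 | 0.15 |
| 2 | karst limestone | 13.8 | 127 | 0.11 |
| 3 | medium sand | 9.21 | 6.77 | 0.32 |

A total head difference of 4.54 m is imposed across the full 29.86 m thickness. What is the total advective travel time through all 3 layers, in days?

With flow normal to the layers, continuity requires the same specific discharge q through every layer.
Σ(b_i/K_i) = 6.85/3.25 + 13.8/127 + 9.21/6.77 = 3.577 d.
q = Δh / Σ(b_i/K_i) = 4.54 / 3.577 = 1.269 m/day.
In each layer the seepage velocity is v_i = q/n_i, so the layer transit time is t_i = b_i·n_i / q:
  layer 1 (weathered basalt): t_1 = 6.85 × 0.15 / 1.269 = 0.8095 d
  layer 2 (karst limestone): t_2 = 13.8 × 0.11 / 1.269 = 1.196 d
  layer 3 (medium sand): t_3 = 9.21 × 0.32 / 1.269 = 2.322 d
Total t = Σ t_i = 4.327 days.

4.33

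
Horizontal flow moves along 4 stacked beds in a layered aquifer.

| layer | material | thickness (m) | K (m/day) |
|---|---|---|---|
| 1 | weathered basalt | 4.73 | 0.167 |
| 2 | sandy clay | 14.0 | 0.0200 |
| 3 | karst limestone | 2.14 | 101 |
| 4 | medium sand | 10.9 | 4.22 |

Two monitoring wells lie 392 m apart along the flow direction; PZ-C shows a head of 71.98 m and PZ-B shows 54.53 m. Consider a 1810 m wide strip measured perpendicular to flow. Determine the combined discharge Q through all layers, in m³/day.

Flow is parallel to layering, so each bed carries its own Darcy discharge and the transmissivities add.
Σ(K_i·b_i) = 0.167×4.73 + 0.0200×14.0 + 101×2.14 + 4.22×10.9 = 263.2 m²/day.
Hydraulic gradient i = (71.98 − 54.53) / 392 = 17.45 / 392 = 0.04452.
Q = Σ(K_i·b_i) · W · i = 263.2 × 1810 × 0.04452 = 21207 m³/day.

21200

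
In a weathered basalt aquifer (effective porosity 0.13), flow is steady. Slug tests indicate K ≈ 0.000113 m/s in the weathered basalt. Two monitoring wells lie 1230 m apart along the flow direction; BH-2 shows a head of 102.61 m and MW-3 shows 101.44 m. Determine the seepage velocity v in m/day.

Convert K: 0.000113 m/s × 86400 = 9.763 m/day.
Hydraulic gradient i = (102.61 − 101.44) / 1230 = 1.17 / 1230 = 0.0009512.
Darcy flux q = K · i = 9.763 × 0.0009512 = 0.009287 m/day.
Seepage velocity v = q / n_e = 0.009287 / 0.13 = 0.07144 m/day.

0.0714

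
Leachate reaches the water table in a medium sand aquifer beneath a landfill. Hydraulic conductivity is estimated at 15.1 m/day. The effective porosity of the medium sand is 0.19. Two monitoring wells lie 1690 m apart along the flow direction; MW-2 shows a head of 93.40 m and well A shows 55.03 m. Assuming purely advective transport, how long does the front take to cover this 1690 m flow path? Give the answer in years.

2.56

Hydraulic gradient i = (93.40 − 55.03) / 1690 = 38.37 / 1690 = 0.02270.
Darcy flux q = K · i = 15.10 × 0.02270 = 0.3428 m/day.
Seepage velocity v = q / n_e = 0.3428 / 0.19 = 1.804 m/day.
Travel time t = L / v = 1690 / 1.804 = 936.6 days = 2.564 years.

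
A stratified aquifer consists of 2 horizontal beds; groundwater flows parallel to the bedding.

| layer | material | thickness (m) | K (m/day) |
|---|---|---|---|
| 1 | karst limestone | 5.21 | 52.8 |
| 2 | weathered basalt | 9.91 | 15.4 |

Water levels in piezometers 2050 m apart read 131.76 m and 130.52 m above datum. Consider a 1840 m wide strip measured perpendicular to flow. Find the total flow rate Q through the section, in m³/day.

476

Flow is parallel to layering, so each bed carries its own Darcy discharge and the transmissivities add.
Σ(K_i·b_i) = 52.8×5.21 + 15.4×9.91 = 427.7 m²/day.
Hydraulic gradient i = (131.76 − 130.52) / 2050 = 1.24 / 2050 = 0.0006049.
Q = Σ(K_i·b_i) · W · i = 427.7 × 1840 × 0.0006049 = 476.0 m³/day.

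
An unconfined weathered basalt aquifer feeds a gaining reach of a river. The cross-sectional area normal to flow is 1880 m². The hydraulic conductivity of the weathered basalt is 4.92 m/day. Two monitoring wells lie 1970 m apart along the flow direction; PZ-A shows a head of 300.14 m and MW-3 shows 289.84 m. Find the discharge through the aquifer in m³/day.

Hydraulic gradient i = (300.14 − 289.84) / 1970 = 10.3 / 1970 = 0.005228.
Darcy's law: Q = K · A · i = 4.920 × 1880 × 0.005228 = 48.36 m³/day.

48.4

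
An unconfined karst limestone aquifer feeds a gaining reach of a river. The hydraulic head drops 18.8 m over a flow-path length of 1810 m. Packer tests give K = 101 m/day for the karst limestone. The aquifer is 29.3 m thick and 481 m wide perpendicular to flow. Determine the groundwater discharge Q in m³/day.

Cross-sectional area A = 481 × 29.3 = 14093 m².
Hydraulic gradient i = Δh / L = 18.8 / 1810 = 0.01039.
Darcy's law: Q = K · A · i = 101.0 × 14093 × 0.01039 = 14785 m³/day.

14800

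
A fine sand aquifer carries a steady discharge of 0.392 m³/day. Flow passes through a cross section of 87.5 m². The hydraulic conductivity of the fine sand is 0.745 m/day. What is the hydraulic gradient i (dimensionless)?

0.00601

From Q = K·A·i, i = Q / (K·A) = 0.392 / (0.7450 × 87.50) = 0.006013.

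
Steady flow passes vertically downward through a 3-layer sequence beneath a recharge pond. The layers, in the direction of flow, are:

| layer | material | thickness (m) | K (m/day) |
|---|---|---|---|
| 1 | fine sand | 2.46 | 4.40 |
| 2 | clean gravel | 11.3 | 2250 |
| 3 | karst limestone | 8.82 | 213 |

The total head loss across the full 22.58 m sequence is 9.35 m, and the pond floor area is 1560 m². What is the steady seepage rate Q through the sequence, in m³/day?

Flow is perpendicular to layering, so the layers act in series and the equivalent K is the thickness-weighted harmonic mean.
Total thickness L = 2.46 + 11.3 + 8.82 = 22.58 m.
Σ(b_i/K_i) = 2.46/4.40 + 11.3/2250 + 8.82/213 = 0.6055 d.
K_eq = L / Σ(b_i/K_i) = 22.58 / 0.6055 = 37.29 m/day.
Q = K_eq · A · (Δh/L) = 37.29 × 1560 × (9.35/22.58) = 24088 m³/day.

24100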